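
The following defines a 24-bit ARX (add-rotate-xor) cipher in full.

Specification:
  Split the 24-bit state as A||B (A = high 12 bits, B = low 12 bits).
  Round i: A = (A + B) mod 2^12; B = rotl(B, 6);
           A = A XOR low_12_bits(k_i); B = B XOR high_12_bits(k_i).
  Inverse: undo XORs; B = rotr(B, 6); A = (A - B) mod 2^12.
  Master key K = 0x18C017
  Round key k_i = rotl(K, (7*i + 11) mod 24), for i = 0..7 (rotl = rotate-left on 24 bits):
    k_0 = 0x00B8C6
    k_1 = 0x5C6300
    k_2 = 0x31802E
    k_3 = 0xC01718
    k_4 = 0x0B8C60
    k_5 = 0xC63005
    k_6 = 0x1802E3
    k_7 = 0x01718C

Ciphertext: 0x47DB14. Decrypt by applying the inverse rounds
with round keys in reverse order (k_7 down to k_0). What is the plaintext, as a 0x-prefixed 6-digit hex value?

s_0 = ciphertext = 0x47DB14
s_1 = InvRound(s_0, k_7) = 0x5050EC
s_2 = InvRound(s_1, k_6) = 0xCE1B05
s_3 = InvRound(s_2, k_5) = 0x34799D
s_4 = InvRound(s_3, k_4) = 0x5C3964
s_5 = InvRound(s_4, k_3) = 0x986955
s_6 = InvRound(s_5, k_2) = 0x63F369
s_7 = InvRound(s_6, k_1) = 0x965BDA
s_8 = InvRound(s_7, k_0) = 0xD3446F

0xD3446F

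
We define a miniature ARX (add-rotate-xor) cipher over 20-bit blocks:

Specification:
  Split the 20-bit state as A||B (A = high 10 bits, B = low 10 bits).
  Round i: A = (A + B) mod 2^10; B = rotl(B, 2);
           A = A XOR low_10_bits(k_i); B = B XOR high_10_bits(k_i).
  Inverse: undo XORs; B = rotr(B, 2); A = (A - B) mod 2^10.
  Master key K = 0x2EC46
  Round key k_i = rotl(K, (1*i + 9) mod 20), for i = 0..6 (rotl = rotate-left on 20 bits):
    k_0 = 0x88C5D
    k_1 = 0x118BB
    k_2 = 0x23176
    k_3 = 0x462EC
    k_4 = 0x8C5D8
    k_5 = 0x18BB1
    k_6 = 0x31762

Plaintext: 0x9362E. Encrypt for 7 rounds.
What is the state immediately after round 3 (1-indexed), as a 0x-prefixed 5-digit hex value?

s_0 = plaintext = 0x9362E
s_1 = Round(s_0, k_0) = 0x09A99
s_2 = Round(s_1, k_1) = 0x81220
s_3 = Round(s_2, k_2) = 0x5480E
s_4 = Round(s_3, k_3) = 0xE3120
s_5 = Round(s_4, k_4) = 0x5D2B0
s_6 = Round(s_5, k_5) = 0xE56A0
s_7 = Round(s_6, k_6) = 0x55E47

0x5480E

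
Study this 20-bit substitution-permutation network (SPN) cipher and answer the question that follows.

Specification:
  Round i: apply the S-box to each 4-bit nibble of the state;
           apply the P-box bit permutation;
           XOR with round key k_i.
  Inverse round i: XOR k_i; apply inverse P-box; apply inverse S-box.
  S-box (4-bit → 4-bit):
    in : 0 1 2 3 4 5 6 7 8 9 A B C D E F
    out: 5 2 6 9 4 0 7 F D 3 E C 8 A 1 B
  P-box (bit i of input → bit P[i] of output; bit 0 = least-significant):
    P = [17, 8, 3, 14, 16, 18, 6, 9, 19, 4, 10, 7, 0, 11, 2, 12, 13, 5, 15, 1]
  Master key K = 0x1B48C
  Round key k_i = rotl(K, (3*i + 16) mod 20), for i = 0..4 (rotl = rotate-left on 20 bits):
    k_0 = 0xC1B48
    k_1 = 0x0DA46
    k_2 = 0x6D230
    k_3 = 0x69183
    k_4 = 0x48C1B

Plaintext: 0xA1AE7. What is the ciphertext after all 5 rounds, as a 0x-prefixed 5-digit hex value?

0x796C0

s_0 = plaintext = 0xA1AE7
s_1 = Round(s_0, k_0) = 0xFD6F2
s_2 = Round(s_1, k_1) = 0xDE57C
s_3 = Round(s_2, k_2) = 0x39053
s_4 = Round(s_3, k_3) = 0xCFD80
s_5 = Round(s_4, k_4) = 0x796C0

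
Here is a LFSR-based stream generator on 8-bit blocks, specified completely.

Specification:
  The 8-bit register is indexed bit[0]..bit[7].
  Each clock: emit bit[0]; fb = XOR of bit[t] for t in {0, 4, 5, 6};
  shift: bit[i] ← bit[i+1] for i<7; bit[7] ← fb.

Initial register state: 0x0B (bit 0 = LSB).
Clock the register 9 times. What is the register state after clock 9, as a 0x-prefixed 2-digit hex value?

reg_0 = 0x0B
clock 1: out=1, reg = 0x85
clock 2: out=1, reg = 0xC2
clock 3: out=0, reg = 0xE1
clock 4: out=1, reg = 0xF0
clock 5: out=0, reg = 0xF8
clock 6: out=0, reg = 0xFC
clock 7: out=0, reg = 0xFE
clock 8: out=0, reg = 0xFF
clock 9: out=1, reg = 0x7F

0x7F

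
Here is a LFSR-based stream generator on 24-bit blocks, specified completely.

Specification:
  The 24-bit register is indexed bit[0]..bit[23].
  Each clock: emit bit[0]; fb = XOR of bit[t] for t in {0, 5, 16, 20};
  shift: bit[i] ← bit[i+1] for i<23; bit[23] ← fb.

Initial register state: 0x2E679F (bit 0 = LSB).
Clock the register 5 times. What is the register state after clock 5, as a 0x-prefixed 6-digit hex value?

0xF9733C

reg_0 = 0x2E679F
clock 1: out=1, reg = 0x9733CF
clock 2: out=1, reg = 0xCB99E7
clock 3: out=1, reg = 0xE5CCF3
clock 4: out=1, reg = 0xF2E679
clock 5: out=1, reg = 0xF9733C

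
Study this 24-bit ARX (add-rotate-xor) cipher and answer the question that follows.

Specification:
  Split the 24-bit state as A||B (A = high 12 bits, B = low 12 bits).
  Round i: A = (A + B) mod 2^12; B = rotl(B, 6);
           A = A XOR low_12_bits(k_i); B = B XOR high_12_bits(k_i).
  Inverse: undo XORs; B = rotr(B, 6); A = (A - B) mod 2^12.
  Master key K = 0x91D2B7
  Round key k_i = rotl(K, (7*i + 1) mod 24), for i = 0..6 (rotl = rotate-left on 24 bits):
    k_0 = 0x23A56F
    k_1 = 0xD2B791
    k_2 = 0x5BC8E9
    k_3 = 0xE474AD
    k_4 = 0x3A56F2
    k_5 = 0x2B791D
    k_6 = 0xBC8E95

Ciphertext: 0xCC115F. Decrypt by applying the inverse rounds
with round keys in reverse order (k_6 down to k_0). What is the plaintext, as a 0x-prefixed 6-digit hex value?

s_0 = ciphertext = 0xCC115F
s_1 = InvRound(s_0, k_6) = 0xC6A5EA
s_2 = InvRound(s_1, k_5) = 0xE1A75D
s_3 = InvRound(s_2, k_4) = 0xAD5E13
s_4 = InvRound(s_3, k_3) = 0x977501
s_5 = InvRound(s_4, k_2) = 0x25CF42
s_6 = InvRound(s_5, k_1) = 0xB84A49
s_7 = InvRound(s_6, k_0) = 0x20ACE1

0x20ACE1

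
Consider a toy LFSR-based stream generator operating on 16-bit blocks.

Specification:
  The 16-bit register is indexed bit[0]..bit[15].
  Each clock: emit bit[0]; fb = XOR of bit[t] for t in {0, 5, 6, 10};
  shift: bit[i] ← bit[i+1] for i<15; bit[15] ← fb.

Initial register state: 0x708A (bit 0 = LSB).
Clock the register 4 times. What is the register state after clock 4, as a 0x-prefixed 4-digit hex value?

0x0708

reg_0 = 0x708A
clock 1: out=0, reg = 0x3845
clock 2: out=1, reg = 0x1C22
clock 3: out=0, reg = 0x0E11
clock 4: out=1, reg = 0x0708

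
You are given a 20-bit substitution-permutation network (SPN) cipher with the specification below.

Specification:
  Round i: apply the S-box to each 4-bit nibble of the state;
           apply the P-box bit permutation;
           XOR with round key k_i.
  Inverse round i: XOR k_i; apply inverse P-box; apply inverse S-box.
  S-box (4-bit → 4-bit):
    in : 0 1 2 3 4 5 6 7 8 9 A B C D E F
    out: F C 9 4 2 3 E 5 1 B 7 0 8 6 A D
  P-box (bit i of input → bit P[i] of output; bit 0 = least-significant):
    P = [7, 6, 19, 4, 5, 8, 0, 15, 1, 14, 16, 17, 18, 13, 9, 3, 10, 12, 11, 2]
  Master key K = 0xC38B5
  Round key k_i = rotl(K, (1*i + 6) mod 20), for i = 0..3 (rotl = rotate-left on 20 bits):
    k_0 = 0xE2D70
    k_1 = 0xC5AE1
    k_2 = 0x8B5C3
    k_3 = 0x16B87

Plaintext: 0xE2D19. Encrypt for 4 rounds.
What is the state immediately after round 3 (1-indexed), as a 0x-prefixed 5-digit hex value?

s_0 = plaintext = 0xE2D19
s_1 = Round(s_0, k_0) = 0xBFDAD
s_2 = Round(s_1, k_1) = 0x11988
s_3 = Round(s_2, k_2) = 0xAFF6D
s_4 = Round(s_3, k_3) = 0xEF4CC

0xAFF6D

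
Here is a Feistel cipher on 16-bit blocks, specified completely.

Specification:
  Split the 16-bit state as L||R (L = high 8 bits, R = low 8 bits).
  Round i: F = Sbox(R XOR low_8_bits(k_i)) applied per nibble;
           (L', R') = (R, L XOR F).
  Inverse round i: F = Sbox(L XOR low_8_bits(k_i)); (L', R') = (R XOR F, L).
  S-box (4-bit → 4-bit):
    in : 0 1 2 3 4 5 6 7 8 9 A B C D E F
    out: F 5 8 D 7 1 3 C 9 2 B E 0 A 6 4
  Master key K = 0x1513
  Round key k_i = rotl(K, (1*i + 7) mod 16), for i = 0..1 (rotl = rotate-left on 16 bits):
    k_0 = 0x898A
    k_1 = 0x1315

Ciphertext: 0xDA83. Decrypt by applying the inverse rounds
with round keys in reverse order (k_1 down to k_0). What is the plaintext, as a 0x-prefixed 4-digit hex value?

0x2087

s_0 = ciphertext = 0xDA83
s_1 = InvRound(s_0, k_1) = 0x87DA
s_2 = InvRound(s_1, k_0) = 0x2087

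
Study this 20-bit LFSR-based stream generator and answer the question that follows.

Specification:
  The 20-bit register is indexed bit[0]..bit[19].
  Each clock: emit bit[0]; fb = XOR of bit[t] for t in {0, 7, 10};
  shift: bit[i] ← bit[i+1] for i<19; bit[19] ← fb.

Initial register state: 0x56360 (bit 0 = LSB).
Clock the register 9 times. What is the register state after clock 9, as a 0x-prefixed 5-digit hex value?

reg_0 = 0x56360
clock 1: out=0, reg = 0x2B1B0
clock 2: out=0, reg = 0x958D8
clock 3: out=0, reg = 0xCAC6C
clock 4: out=0, reg = 0xE5636
clock 5: out=0, reg = 0xF2B1B
clock 6: out=1, reg = 0xF958D
clock 7: out=1, reg = 0xFCAC6
clock 8: out=0, reg = 0xFE563
clock 9: out=1, reg = 0x7F2B1

0x7F2B1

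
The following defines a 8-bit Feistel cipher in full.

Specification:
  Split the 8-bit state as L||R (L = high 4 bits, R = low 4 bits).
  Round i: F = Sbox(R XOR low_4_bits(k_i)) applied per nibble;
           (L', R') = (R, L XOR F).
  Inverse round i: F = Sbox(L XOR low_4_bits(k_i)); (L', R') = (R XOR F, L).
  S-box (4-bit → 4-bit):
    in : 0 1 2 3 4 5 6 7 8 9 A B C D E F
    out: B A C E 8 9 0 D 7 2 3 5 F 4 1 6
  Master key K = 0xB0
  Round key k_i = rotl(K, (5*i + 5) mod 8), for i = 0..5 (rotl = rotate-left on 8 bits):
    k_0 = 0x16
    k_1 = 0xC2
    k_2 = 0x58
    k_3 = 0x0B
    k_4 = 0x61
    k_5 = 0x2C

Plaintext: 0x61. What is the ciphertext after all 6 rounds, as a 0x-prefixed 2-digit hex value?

0xB7

s_0 = plaintext = 0x61
s_1 = Round(s_0, k_0) = 0x1B
s_2 = Round(s_1, k_1) = 0xB3
s_3 = Round(s_2, k_2) = 0x3E
s_4 = Round(s_3, k_3) = 0xEA
s_5 = Round(s_4, k_4) = 0xAB
s_6 = Round(s_5, k_5) = 0xB7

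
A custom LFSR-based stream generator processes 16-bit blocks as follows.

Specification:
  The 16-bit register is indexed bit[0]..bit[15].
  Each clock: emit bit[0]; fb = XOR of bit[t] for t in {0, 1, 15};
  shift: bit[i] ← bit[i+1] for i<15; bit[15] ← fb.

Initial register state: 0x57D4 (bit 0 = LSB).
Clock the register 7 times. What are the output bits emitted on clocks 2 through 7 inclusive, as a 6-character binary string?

010101

reg_0 = 0x57D4
clock 1: out=0, reg = 0x2BEA
clock 2: out=0, reg = 0x95F5
clock 3: out=1, reg = 0x4AFA
clock 4: out=0, reg = 0xA57D
clock 5: out=1, reg = 0x52BE
clock 6: out=0, reg = 0xA95F
clock 7: out=1, reg = 0xD4AF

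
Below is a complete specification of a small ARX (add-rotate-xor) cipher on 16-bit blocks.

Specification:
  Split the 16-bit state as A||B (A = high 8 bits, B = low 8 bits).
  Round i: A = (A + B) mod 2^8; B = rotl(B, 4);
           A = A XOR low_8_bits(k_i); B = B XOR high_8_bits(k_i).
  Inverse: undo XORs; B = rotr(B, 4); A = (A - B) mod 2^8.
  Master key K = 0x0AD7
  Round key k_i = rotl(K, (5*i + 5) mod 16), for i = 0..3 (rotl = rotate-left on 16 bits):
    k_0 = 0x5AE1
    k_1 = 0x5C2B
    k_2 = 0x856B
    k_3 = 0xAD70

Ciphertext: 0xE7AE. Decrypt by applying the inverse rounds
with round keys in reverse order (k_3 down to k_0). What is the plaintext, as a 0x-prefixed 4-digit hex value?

s_0 = ciphertext = 0xE7AE
s_1 = InvRound(s_0, k_3) = 0x6730
s_2 = InvRound(s_1, k_2) = 0xB15B
s_3 = InvRound(s_2, k_1) = 0x2A70
s_4 = InvRound(s_3, k_0) = 0x29A2

0x29A2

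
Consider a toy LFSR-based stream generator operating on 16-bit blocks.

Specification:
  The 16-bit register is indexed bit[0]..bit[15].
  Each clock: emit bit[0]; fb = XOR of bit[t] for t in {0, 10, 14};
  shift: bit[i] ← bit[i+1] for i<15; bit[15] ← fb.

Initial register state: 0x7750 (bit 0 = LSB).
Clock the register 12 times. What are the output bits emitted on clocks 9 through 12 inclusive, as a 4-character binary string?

reg_0 = 0x7750
clock 1: out=0, reg = 0x3BA8
clock 2: out=0, reg = 0x1DD4
clock 3: out=0, reg = 0x8EEA
clock 4: out=0, reg = 0xC775
clock 5: out=1, reg = 0xE3BA
clock 6: out=0, reg = 0xF1DD
clock 7: out=1, reg = 0x78EE
clock 8: out=0, reg = 0xBC77
clock 9: out=1, reg = 0x5E3B
clock 10: out=1, reg = 0xAF1D
clock 11: out=1, reg = 0x578E
clock 12: out=0, reg = 0x2BC7

1110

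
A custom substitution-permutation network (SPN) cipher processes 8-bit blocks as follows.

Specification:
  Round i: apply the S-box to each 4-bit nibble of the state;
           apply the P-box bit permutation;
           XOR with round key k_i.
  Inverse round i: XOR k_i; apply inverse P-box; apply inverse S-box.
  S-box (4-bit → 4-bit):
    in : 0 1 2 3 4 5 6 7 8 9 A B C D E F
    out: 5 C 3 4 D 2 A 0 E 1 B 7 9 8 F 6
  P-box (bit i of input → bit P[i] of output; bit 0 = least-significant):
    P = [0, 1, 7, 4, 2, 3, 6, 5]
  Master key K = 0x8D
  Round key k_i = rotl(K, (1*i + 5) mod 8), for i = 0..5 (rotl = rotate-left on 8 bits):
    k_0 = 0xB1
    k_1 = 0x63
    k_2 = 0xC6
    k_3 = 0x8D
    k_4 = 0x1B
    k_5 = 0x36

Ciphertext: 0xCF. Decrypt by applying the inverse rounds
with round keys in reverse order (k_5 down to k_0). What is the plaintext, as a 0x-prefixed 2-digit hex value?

0x72

s_0 = ciphertext = 0xCF
s_1 = InvRound(s_0, k_5) = 0x84
s_2 = InvRound(s_1, k_4) = 0x2E
s_3 = InvRound(s_2, k_3) = 0xDB
s_4 = InvRound(s_3, k_2) = 0x2C
s_5 = InvRound(s_4, k_1) = 0xB2
s_6 = InvRound(s_5, k_0) = 0x72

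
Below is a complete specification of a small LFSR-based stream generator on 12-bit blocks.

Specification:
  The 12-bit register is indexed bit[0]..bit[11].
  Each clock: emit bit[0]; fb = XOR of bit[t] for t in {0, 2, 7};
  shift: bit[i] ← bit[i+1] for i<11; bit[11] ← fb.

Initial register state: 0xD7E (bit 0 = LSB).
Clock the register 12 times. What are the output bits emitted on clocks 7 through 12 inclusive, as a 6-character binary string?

reg_0 = 0xD7E
clock 1: out=0, reg = 0xEBF
clock 2: out=1, reg = 0xF5F
clock 3: out=1, reg = 0x7AF
clock 4: out=1, reg = 0xBD7
clock 5: out=1, reg = 0xDEB
clock 6: out=1, reg = 0x6F5
clock 7: out=1, reg = 0xB7A
clock 8: out=0, reg = 0x5BD
clock 9: out=1, reg = 0xADE
clock 10: out=0, reg = 0x56F
clock 11: out=1, reg = 0x2B7
clock 12: out=1, reg = 0x95B

101011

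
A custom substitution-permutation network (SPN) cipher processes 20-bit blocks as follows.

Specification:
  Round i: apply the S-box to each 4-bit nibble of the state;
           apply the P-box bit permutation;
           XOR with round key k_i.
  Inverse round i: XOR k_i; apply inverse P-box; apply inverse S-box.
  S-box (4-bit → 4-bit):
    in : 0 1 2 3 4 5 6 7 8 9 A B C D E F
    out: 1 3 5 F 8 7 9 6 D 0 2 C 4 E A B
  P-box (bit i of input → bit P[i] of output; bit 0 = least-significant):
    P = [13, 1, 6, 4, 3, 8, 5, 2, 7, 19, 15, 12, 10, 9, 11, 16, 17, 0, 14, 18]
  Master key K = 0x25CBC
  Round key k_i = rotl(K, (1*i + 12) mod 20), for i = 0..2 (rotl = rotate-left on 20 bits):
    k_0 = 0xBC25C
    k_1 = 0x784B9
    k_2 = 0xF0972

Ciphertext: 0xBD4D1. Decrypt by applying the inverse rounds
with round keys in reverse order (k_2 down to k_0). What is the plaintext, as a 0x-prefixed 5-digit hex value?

s_0 = ciphertext = 0xBD4D1
s_1 = InvRound(s_0, k_2) = 0xD287A
s_2 = InvRound(s_1, k_1) = 0x12595
s_3 = InvRound(s_2, k_0) = 0x51512

0x51512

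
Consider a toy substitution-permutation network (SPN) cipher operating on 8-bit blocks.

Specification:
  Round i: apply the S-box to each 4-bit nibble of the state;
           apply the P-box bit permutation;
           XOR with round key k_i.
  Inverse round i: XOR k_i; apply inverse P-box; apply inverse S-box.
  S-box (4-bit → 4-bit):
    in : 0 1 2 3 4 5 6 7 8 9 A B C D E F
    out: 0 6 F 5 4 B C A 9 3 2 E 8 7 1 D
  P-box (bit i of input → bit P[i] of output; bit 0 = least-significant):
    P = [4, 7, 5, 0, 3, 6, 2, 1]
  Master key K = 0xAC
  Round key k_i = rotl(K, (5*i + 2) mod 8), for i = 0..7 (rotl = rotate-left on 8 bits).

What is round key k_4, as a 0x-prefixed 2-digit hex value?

0x2B

K = 0xAC
k_0 = rotl(K, (5*0+2) mod 8) = rotl(K, 2) = 0xB2
k_1 = rotl(K, (5*1+2) mod 8) = rotl(K, 7) = 0x56
k_2 = rotl(K, (5*2+2) mod 8) = rotl(K, 4) = 0xCA
k_3 = rotl(K, (5*3+2) mod 8) = rotl(K, 1) = 0x59
k_4 = rotl(K, (5*4+2) mod 8) = rotl(K, 6) = 0x2B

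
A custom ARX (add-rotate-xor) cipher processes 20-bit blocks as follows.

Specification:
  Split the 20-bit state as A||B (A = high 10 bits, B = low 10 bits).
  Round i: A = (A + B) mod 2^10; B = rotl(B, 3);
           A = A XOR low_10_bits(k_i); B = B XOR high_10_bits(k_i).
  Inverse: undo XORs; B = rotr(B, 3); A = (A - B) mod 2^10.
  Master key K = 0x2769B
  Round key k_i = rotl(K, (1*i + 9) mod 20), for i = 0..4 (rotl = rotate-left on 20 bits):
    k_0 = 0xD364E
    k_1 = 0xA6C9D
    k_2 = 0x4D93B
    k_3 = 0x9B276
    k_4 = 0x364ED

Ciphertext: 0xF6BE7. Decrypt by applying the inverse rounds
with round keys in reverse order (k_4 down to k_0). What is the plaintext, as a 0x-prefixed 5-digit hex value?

0x1867D

s_0 = ciphertext = 0xF6BE7
s_1 = InvRound(s_0, k_4) = 0xF4367
s_2 = InvRound(s_1, k_3) = 0x015A1
s_3 = InvRound(s_2, k_2) = 0x6B392
s_4 = InvRound(s_3, k_1) = 0x240A1
s_5 = InvRound(s_4, k_0) = 0x1867D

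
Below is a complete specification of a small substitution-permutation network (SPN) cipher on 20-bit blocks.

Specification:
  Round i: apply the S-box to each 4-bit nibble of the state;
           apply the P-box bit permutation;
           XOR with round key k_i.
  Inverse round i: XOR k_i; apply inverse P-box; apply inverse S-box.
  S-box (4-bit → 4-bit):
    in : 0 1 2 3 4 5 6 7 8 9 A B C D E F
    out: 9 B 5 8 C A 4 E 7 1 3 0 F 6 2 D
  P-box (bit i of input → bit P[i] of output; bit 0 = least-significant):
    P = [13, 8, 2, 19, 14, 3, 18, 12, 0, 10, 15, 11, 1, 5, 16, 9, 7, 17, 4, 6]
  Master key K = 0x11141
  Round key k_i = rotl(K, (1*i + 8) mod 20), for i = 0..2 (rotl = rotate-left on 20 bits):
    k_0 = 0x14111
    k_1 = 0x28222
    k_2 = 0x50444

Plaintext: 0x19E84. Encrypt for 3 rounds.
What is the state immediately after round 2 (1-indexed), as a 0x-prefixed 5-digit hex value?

s_0 = plaintext = 0x19E84
s_1 = Round(s_0, k_0) = 0xF05DF
s_2 = Round(s_1, k_1) = 0xEACFC
s_3 = Round(s_2, k_2) = 0xBF963

0xEACFC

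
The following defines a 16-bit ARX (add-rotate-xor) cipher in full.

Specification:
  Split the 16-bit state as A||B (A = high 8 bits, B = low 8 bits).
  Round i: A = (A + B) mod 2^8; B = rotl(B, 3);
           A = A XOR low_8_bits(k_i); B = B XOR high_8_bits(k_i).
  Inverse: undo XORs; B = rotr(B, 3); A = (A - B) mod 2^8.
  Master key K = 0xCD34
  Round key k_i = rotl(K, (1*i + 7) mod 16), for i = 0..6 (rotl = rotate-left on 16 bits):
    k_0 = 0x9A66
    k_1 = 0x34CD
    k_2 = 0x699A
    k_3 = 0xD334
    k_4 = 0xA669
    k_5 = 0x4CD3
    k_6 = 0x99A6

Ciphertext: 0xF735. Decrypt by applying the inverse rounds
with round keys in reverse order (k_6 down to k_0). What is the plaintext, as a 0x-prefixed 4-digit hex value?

0xE731

s_0 = ciphertext = 0xF735
s_1 = InvRound(s_0, k_6) = 0xBC95
s_2 = InvRound(s_1, k_5) = 0x343B
s_3 = InvRound(s_2, k_4) = 0xAAB3
s_4 = InvRound(s_3, k_3) = 0x920C
s_5 = InvRound(s_4, k_2) = 0x5CAC
s_6 = InvRound(s_5, k_1) = 0x7E13
s_7 = InvRound(s_6, k_0) = 0xE731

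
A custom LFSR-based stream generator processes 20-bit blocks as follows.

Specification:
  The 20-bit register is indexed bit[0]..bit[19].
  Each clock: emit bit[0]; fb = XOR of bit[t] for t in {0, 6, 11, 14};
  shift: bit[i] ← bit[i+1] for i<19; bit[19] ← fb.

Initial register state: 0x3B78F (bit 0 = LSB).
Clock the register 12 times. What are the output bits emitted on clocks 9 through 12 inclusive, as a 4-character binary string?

1110

reg_0 = 0x3B78F
clock 1: out=1, reg = 0x9DBC7
clock 2: out=1, reg = 0x4EDE3
clock 3: out=1, reg = 0x276F1
clock 4: out=1, reg = 0x93B78
clock 5: out=0, reg = 0x49DBC
clock 6: out=0, reg = 0xA4EDE
clock 7: out=0, reg = 0xD276F
clock 8: out=1, reg = 0x693B7
clock 9: out=1, reg = 0xB49DB
clock 10: out=1, reg = 0x5A4ED
clock 11: out=1, reg = 0x2D276
clock 12: out=0, reg = 0x1693B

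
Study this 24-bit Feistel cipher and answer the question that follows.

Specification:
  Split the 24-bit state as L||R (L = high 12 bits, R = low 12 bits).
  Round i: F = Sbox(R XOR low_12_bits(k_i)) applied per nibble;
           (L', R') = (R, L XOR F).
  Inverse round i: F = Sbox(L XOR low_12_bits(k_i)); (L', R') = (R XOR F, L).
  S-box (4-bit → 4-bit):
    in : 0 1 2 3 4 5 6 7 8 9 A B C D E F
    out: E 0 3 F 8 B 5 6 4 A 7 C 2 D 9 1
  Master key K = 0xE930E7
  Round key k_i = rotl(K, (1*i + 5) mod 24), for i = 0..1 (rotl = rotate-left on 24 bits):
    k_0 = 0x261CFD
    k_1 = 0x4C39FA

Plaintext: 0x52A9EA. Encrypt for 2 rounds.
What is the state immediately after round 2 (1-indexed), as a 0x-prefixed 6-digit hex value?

s_0 = plaintext = 0x52A9EA
s_1 = Round(s_0, k_0) = 0x9EAE2C
s_2 = Round(s_1, k_1) = 0xE2CF3F

0xE2CF3F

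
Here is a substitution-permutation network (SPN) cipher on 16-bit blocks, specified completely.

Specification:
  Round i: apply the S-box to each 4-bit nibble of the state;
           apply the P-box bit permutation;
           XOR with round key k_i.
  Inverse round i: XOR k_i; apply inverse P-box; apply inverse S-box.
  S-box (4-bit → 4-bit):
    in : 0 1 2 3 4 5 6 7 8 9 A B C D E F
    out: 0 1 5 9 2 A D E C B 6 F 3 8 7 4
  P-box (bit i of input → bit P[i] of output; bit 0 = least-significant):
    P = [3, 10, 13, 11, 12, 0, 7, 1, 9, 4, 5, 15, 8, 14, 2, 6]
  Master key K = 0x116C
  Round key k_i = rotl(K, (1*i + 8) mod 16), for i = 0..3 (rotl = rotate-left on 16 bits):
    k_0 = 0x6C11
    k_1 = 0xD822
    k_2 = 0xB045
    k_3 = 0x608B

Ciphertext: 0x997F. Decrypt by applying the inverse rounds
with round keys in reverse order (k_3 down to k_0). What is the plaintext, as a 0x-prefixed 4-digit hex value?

s_0 = ciphertext = 0x997F
s_1 = InvRound(s_0, k_3) = 0xB728
s_2 = InvRound(s_1, k_2) = 0x624C
s_3 = InvRound(s_2, k_1) = 0x8636
s_4 = InvRound(s_3, k_0) = 0xA658

0xA658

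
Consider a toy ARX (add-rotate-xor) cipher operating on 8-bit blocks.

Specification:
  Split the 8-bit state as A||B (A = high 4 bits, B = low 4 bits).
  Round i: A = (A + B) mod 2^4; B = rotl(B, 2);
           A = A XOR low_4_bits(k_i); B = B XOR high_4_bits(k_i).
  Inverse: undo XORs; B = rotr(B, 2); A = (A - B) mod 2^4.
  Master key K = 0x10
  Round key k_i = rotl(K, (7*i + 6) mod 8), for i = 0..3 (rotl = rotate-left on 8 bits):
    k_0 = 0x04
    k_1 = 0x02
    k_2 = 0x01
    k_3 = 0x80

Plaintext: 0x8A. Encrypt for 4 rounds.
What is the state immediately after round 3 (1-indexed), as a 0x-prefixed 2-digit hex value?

0xDA

s_0 = plaintext = 0x8A
s_1 = Round(s_0, k_0) = 0x6A
s_2 = Round(s_1, k_1) = 0x2A
s_3 = Round(s_2, k_2) = 0xDA
s_4 = Round(s_3, k_3) = 0x72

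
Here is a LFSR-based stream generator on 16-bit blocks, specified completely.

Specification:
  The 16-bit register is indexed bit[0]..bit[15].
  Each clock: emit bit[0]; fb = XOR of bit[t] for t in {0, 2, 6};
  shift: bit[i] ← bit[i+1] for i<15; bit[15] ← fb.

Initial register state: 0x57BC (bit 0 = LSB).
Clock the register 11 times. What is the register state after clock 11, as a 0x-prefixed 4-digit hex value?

0xE1AA

reg_0 = 0x57BC
clock 1: out=0, reg = 0xABDE
clock 2: out=0, reg = 0x55EF
clock 3: out=1, reg = 0xAAF7
clock 4: out=1, reg = 0xD57B
clock 5: out=1, reg = 0x6ABD
clock 6: out=1, reg = 0x355E
clock 7: out=0, reg = 0x1AAF
clock 8: out=1, reg = 0x0D57
clock 9: out=1, reg = 0x86AB
clock 10: out=1, reg = 0xC355
clock 11: out=1, reg = 0xE1AA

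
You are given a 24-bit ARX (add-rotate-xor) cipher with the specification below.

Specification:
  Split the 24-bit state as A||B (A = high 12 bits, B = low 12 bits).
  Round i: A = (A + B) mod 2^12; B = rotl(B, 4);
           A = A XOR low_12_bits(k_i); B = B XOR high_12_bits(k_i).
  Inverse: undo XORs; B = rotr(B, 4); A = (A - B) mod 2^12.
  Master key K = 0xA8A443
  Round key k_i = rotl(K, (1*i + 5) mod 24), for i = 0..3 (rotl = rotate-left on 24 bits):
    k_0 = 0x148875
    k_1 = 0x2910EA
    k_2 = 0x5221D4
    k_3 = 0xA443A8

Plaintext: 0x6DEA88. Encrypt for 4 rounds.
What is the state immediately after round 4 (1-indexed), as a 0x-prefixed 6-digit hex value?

0xC6708A

s_0 = plaintext = 0x6DEA88
s_1 = Round(s_0, k_0) = 0x9139C2
s_2 = Round(s_1, k_1) = 0x23FEB8
s_3 = Round(s_2, k_2) = 0x123EAC
s_4 = Round(s_3, k_3) = 0xC6708A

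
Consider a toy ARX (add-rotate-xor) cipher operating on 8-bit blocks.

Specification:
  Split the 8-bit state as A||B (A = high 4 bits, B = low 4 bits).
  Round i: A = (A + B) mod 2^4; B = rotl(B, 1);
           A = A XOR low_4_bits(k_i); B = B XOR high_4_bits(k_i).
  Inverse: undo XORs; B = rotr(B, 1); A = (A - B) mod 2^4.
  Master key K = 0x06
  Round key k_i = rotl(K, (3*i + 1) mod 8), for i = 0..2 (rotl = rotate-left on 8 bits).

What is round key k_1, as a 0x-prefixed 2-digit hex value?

K = 0x06
k_0 = rotl(K, (3*0+1) mod 8) = rotl(K, 1) = 0x0C
k_1 = rotl(K, (3*1+1) mod 8) = rotl(K, 4) = 0x60

0x60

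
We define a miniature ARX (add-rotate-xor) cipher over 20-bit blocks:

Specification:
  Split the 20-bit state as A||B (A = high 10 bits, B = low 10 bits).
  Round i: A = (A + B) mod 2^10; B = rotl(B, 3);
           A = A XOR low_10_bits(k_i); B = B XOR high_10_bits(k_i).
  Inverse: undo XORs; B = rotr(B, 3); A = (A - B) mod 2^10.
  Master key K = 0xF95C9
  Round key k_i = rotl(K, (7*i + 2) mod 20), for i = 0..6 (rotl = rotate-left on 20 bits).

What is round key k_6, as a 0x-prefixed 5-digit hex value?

0x95C9F

K = 0xF95C9
k_0 = rotl(K, (7*0+2) mod 20) = rotl(K, 2) = 0xE5727
k_1 = rotl(K, (7*1+2) mod 20) = rotl(K, 9) = 0xB93F2
k_2 = rotl(K, (7*2+2) mod 20) = rotl(K, 16) = 0x9F95C
k_3 = rotl(K, (7*3+2) mod 20) = rotl(K, 3) = 0xCAE4F
k_4 = rotl(K, (7*4+2) mod 20) = rotl(K, 10) = 0x727E5
k_5 = rotl(K, (7*5+2) mod 20) = rotl(K, 17) = 0x3F2B9
k_6 = rotl(K, (7*6+2) mod 20) = rotl(K, 4) = 0x95C9F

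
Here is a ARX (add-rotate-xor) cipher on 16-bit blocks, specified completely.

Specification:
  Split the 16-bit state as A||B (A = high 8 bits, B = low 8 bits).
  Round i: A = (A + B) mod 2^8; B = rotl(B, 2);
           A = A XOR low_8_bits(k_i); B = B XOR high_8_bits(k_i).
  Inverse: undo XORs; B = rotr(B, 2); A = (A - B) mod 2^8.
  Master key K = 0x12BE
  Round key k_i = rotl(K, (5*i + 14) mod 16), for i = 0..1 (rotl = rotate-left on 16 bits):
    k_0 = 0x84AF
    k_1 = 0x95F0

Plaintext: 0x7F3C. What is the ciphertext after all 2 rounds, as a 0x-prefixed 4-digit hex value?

0x7844

s_0 = plaintext = 0x7F3C
s_1 = Round(s_0, k_0) = 0x1474
s_2 = Round(s_1, k_1) = 0x7844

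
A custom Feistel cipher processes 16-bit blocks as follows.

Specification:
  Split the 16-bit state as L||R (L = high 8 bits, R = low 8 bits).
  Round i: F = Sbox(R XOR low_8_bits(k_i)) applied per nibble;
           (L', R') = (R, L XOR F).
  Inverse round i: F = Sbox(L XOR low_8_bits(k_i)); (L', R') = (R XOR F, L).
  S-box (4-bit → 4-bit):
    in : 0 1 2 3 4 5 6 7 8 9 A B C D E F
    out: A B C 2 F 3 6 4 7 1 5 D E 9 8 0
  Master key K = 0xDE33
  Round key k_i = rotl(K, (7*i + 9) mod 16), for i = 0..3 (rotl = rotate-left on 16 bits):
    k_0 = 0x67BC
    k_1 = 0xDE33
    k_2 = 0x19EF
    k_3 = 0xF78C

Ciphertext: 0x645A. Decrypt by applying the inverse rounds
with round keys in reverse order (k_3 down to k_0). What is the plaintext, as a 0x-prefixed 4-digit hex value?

0x8690

s_0 = ciphertext = 0x645A
s_1 = InvRound(s_0, k_3) = 0xDD64
s_2 = InvRound(s_1, k_2) = 0x48DD
s_3 = InvRound(s_2, k_1) = 0x9048
s_4 = InvRound(s_3, k_0) = 0x8690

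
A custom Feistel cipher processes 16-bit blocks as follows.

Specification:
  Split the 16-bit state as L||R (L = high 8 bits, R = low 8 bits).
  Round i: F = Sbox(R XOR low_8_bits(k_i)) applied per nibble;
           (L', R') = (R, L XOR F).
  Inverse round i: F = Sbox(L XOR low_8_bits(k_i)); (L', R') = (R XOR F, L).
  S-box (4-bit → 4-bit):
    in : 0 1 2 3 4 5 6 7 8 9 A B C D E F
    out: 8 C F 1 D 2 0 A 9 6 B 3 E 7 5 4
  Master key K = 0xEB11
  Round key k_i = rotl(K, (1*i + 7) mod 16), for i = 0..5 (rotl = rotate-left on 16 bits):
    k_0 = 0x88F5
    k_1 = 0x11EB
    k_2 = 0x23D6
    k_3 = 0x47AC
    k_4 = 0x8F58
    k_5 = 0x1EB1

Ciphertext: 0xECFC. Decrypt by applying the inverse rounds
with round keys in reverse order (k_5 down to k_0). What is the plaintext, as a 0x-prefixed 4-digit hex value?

0x07BC

s_0 = ciphertext = 0xECFC
s_1 = InvRound(s_0, k_5) = 0xDBEC
s_2 = InvRound(s_1, k_4) = 0x7DDB
s_3 = InvRound(s_2, k_3) = 0xA77D
s_4 = InvRound(s_3, k_2) = 0xD1A7
s_5 = InvRound(s_4, k_1) = 0xBCD1
s_6 = InvRound(s_5, k_0) = 0x07BC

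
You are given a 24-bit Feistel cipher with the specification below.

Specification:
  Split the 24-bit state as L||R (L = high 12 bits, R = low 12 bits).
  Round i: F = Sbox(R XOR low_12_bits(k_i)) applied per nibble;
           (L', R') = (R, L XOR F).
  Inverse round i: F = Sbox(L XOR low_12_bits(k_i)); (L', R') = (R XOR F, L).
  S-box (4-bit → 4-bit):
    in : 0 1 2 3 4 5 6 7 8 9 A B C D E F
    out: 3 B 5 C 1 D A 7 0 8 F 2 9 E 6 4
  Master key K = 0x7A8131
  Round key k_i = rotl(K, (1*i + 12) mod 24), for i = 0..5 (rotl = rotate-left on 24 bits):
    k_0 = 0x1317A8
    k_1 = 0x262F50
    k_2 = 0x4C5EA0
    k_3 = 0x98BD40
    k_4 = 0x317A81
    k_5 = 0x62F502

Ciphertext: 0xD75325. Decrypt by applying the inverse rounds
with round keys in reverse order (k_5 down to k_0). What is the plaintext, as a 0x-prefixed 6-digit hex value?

s_0 = ciphertext = 0xD75325
s_1 = InvRound(s_0, k_5) = 0x352D75
s_2 = InvRound(s_1, k_4) = 0x599352
s_3 = InvRound(s_2, k_3) = 0x3BA599
s_4 = InvRound(s_3, k_2) = 0xB263BA
s_5 = InvRound(s_4, k_1) = 0x2C0B26
s_6 = InvRound(s_5, k_0) = 0x6862C0

0x6862C0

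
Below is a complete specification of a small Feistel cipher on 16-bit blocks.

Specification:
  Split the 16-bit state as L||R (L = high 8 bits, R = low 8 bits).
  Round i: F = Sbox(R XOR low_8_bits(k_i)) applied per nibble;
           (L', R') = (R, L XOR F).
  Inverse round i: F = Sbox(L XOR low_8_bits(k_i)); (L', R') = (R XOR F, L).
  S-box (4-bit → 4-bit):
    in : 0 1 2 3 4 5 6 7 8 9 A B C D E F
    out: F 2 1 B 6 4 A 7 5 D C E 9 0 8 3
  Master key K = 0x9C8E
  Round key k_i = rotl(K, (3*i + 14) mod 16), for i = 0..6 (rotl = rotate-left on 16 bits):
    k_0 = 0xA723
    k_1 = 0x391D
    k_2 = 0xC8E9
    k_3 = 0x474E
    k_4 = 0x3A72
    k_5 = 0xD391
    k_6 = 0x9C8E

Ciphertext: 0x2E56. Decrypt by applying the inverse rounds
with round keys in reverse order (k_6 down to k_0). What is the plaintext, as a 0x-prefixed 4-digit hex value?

0x0655

s_0 = ciphertext = 0x2E56
s_1 = InvRound(s_0, k_6) = 0x992E
s_2 = InvRound(s_1, k_5) = 0xDB99
s_3 = InvRound(s_2, k_4) = 0x54DB
s_4 = InvRound(s_3, k_3) = 0xF754
s_5 = InvRound(s_4, k_2) = 0x7CF7
s_6 = InvRound(s_5, k_1) = 0x557C
s_7 = InvRound(s_6, k_0) = 0x0655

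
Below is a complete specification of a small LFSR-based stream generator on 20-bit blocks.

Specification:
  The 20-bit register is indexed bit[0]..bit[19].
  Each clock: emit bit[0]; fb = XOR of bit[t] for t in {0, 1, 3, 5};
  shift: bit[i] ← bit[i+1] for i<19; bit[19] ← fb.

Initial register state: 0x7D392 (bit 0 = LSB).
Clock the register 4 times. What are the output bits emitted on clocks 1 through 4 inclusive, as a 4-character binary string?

reg_0 = 0x7D392
clock 1: out=0, reg = 0xBE9C9
clock 2: out=1, reg = 0x5F4E4
clock 3: out=0, reg = 0xAFA72
clock 4: out=0, reg = 0x57D39

0100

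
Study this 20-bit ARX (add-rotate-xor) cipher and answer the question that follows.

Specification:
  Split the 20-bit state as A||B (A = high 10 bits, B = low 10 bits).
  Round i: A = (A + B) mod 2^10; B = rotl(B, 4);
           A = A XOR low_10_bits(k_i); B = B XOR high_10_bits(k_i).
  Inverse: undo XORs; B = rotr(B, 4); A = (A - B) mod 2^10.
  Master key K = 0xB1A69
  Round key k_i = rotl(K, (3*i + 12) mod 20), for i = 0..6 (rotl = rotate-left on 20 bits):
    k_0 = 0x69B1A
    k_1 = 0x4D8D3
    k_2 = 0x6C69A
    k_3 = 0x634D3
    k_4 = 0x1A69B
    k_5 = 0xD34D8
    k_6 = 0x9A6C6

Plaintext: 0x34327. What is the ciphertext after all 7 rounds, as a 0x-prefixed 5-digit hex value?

0xAE559

s_0 = plaintext = 0x34327
s_1 = Round(s_0, k_0) = 0x3B7DA
s_2 = Round(s_1, k_1) = 0x05099
s_3 = Round(s_2, k_2) = 0x8DC23
s_4 = Round(s_3, k_3) = 0xA27BD
s_5 = Round(s_4, k_4) = 0x377B7
s_6 = Round(s_5, k_5) = 0x13033
s_7 = Round(s_6, k_6) = 0xAE559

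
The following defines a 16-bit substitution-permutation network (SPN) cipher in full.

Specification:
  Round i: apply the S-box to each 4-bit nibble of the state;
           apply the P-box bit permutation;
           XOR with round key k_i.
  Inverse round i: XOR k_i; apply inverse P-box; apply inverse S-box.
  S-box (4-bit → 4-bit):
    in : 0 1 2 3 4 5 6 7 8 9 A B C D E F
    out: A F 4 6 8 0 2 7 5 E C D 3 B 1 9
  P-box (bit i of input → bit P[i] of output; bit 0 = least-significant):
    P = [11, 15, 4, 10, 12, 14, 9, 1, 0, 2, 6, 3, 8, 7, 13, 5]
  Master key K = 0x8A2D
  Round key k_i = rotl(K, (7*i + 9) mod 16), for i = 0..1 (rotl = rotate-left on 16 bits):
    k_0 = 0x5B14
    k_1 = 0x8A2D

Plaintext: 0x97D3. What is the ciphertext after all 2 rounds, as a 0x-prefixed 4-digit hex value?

0x3A54

s_0 = plaintext = 0x97D3
s_1 = Round(s_0, k_0) = 0xABE3
s_2 = Round(s_1, k_1) = 0x3A54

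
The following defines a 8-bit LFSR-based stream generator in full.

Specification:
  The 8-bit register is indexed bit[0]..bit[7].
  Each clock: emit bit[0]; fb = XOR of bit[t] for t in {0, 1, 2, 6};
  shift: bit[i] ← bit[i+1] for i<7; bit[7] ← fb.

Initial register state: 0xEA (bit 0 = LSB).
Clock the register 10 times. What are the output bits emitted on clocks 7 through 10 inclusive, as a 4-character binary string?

1101

reg_0 = 0xEA
clock 1: out=0, reg = 0x75
clock 2: out=1, reg = 0xBA
clock 3: out=0, reg = 0xDD
clock 4: out=1, reg = 0xEE
clock 5: out=0, reg = 0xF7
clock 6: out=1, reg = 0x7B
clock 7: out=1, reg = 0xBD
clock 8: out=1, reg = 0x5E
clock 9: out=0, reg = 0xAF
clock 10: out=1, reg = 0xD7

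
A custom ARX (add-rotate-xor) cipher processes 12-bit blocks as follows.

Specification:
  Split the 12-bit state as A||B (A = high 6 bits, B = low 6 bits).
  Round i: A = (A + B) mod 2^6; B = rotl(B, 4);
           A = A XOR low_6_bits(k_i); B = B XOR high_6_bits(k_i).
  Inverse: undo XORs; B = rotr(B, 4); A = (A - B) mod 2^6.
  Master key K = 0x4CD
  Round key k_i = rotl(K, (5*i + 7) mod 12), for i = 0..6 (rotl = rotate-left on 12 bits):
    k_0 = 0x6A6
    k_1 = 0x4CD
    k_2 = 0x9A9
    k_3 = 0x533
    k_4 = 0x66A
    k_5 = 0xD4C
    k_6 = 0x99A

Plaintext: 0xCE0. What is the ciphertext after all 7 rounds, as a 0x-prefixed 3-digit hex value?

0x53C

s_0 = plaintext = 0xCE0
s_1 = Round(s_0, k_0) = 0xD52
s_2 = Round(s_1, k_1) = 0x2B7
s_3 = Round(s_2, k_2) = 0xA1B
s_4 = Round(s_3, k_3) = 0xC22
s_5 = Round(s_4, k_4) = 0xE31
s_6 = Round(s_5, k_5) = 0x969
s_7 = Round(s_6, k_6) = 0x53C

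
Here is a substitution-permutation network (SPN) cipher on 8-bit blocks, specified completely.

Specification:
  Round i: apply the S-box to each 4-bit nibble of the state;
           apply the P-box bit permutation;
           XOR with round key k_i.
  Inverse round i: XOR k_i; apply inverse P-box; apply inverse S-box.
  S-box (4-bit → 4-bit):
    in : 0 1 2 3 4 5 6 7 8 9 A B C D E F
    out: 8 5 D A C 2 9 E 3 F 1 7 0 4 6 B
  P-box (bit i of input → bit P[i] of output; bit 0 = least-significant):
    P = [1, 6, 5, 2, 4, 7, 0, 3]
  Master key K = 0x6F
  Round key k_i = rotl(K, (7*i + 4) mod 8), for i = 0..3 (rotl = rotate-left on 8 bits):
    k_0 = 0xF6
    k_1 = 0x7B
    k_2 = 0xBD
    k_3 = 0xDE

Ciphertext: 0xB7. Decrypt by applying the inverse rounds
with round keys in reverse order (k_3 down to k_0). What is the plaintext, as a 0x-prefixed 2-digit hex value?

s_0 = ciphertext = 0xB7
s_1 = InvRound(s_0, k_3) = 0x4E
s_2 = InvRound(s_1, k_2) = 0xBB
s_3 = InvRound(s_2, k_1) = 0x55
s_4 = InvRound(s_3, k_0) = 0xE1

0xE1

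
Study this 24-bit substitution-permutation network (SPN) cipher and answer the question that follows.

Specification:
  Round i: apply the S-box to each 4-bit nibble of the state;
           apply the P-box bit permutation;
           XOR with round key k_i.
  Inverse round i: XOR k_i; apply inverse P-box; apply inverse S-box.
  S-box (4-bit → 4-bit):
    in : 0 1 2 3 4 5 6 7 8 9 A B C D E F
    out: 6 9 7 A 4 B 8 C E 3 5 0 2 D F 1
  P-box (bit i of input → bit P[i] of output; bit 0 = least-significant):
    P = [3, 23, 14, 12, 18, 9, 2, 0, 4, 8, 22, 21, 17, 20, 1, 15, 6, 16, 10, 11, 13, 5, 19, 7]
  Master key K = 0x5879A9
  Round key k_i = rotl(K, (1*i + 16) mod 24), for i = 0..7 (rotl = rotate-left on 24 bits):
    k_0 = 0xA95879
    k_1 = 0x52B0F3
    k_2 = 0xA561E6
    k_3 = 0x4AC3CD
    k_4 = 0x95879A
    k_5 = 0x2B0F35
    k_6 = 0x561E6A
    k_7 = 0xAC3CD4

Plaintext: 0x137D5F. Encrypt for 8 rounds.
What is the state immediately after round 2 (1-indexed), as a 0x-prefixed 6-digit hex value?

0x95F3CE

s_0 = plaintext = 0x137D5F
s_1 = Round(s_0, k_0) = 0xCCF2E2
s_2 = Round(s_1, k_1) = 0x95F3CE
s_3 = Round(s_2, k_2) = 0x061A8E
s_4 = Round(s_3, k_3) = 0x8019F0
s_5 = Round(s_4, k_4) = 0x1A422A
s_6 = Round(s_5, k_5) = 0x6F68EB
s_7 = Round(s_6, k_6) = 0x329DAF
s_8 = Round(s_7, k_7) = 0xDB3828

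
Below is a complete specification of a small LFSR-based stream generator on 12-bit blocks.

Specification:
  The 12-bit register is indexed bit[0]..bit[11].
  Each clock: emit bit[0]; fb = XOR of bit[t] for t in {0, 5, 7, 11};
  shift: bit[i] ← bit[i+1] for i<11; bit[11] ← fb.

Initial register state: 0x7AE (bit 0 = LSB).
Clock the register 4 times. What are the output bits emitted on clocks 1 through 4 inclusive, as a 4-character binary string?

0111

reg_0 = 0x7AE
clock 1: out=0, reg = 0x3D7
clock 2: out=1, reg = 0x1EB
clock 3: out=1, reg = 0x8F5
clock 4: out=1, reg = 0x47A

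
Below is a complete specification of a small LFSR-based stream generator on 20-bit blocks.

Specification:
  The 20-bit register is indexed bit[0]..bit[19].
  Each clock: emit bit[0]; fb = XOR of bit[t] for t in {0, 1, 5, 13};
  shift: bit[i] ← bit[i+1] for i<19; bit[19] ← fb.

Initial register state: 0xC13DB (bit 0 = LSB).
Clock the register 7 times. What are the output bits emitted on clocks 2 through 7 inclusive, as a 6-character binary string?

reg_0 = 0xC13DB
clock 1: out=1, reg = 0x609ED
clock 2: out=1, reg = 0x304F6
clock 3: out=0, reg = 0x1827B
clock 4: out=1, reg = 0x8C13D
clock 5: out=1, reg = 0x4609E
clock 6: out=0, reg = 0x2304F
clock 7: out=1, reg = 0x91827

101101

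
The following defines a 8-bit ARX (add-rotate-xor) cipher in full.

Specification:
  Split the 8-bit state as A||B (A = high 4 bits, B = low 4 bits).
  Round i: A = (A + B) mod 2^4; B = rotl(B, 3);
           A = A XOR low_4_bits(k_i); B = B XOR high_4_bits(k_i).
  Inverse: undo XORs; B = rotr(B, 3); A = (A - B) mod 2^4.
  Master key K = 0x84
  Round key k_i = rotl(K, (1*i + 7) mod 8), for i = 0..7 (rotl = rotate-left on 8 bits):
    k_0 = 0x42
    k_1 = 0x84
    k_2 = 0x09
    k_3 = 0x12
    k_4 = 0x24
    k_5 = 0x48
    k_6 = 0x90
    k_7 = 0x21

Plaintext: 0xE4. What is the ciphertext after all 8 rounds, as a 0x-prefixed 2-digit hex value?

0x04

s_0 = plaintext = 0xE4
s_1 = Round(s_0, k_0) = 0x06
s_2 = Round(s_1, k_1) = 0x2B
s_3 = Round(s_2, k_2) = 0x4D
s_4 = Round(s_3, k_3) = 0x3F
s_5 = Round(s_4, k_4) = 0x6D
s_6 = Round(s_5, k_5) = 0xBA
s_7 = Round(s_6, k_6) = 0x5C
s_8 = Round(s_7, k_7) = 0x04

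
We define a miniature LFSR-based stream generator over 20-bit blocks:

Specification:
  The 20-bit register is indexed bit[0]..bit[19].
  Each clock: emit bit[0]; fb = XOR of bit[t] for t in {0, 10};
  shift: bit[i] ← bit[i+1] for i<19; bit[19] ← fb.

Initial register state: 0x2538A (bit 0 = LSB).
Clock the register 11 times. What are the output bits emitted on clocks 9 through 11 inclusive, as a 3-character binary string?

reg_0 = 0x2538A
clock 1: out=0, reg = 0x129C5
clock 2: out=1, reg = 0x894E2
clock 3: out=0, reg = 0xC4A71
clock 4: out=1, reg = 0xE2538
clock 5: out=0, reg = 0xF129C
clock 6: out=0, reg = 0x7894E
clock 7: out=0, reg = 0x3C4A7
clock 8: out=1, reg = 0x1E253
clock 9: out=1, reg = 0x8F129
clock 10: out=1, reg = 0xC7894
clock 11: out=0, reg = 0x63C4A

110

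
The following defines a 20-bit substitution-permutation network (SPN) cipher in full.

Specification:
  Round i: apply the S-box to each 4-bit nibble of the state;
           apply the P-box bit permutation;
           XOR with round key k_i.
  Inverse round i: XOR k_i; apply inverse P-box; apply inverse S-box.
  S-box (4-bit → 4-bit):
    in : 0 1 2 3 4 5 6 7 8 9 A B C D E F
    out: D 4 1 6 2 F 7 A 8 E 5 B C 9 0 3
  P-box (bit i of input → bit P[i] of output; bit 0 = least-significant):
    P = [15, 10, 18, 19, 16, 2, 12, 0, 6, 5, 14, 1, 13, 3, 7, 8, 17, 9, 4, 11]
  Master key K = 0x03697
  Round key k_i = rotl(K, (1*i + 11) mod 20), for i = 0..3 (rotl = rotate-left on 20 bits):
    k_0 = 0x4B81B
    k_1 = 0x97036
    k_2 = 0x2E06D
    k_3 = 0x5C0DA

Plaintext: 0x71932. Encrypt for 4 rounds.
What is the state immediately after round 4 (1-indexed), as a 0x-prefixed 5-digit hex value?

s_0 = plaintext = 0x71932
s_1 = Round(s_0, k_0) = 0x462BD
s_2 = Round(s_1, k_1) = 0x0D2FB
s_3 = Round(s_2, k_2) = 0x94D39
s_4 = Round(s_3, k_3) = 0x9DE84

0x9DE84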